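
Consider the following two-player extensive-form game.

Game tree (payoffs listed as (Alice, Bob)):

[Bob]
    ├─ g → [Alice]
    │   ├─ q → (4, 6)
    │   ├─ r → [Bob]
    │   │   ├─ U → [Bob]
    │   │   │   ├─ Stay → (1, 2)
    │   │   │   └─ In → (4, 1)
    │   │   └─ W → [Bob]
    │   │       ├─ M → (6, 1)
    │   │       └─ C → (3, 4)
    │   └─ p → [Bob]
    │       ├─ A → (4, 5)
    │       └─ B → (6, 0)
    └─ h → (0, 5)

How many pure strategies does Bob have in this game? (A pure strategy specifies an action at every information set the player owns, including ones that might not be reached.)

Bob owns the root with actions {g, h} — two choices.
Bob owns the node after g-r with actions {U, W} — two choices.
Bob owns the node after g-p with actions {A, B} — two choices.
Bob owns the node after g-r-U with actions {Stay, In} — two choices.
Bob owns the node after g-r-W with actions {M, C} — two choices.
A pure strategy fixes one action at each information set independently, so the count is the product 2 × 2 × 2 × 2 × 2 = 32.
(For reference, Alice has 3 pure strategies, giving a 32×3 normal-form matrix.)

32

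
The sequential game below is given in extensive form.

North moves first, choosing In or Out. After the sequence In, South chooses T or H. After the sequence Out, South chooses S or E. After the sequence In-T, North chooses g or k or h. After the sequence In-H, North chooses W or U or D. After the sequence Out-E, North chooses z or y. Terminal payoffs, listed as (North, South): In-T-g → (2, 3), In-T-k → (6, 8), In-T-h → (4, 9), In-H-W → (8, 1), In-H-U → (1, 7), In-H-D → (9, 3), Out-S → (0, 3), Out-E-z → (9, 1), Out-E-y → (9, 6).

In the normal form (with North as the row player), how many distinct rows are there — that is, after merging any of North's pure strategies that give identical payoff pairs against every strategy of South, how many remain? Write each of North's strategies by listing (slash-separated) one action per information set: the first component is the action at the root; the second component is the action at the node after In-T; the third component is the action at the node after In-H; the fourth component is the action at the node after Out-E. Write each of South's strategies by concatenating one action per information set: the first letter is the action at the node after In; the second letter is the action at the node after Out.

North has 36 pure strategies: In/g/W/z, In/g/W/y, In/g/U/z, In/g/U/y, In/g/D/z, In/g/D/y, In/k/W/z, In/k/W/y, In/k/U/z, In/k/U/y, In/k/D/z, In/k/D/y, In/h/W/z, In/h/W/y, In/h/U/z, In/h/U/y, In/h/D/z, In/h/D/y, Out/g/W/z, Out/g/W/y, Out/g/U/z, Out/g/U/y, Out/g/D/z, Out/g/D/y, Out/k/W/z, Out/k/W/y, Out/k/U/z, Out/k/U/y, Out/k/D/z, Out/k/D/y, Out/h/W/z, Out/h/W/y, Out/h/U/z, Out/h/U/y, Out/h/D/z, Out/h/D/y. Columns: TS, TE, HS, HE.
{In/g/W/z, In/g/W/y} → row (2,3) (2,3) (8,1) (8,1)
{In/g/U/z, In/g/U/y} → row (2,3) (2,3) (1,7) (1,7)
{In/g/D/z, In/g/D/y} → row (2,3) (2,3) (9,3) (9,3)
{In/k/W/z, In/k/W/y} → row (6,8) (6,8) (8,1) (8,1)
{In/k/U/z, In/k/U/y} → row (6,8) (6,8) (1,7) (1,7)
{In/k/D/z, In/k/D/y} → row (6,8) (6,8) (9,3) (9,3)
{In/h/W/z, In/h/W/y} → row (4,9) (4,9) (8,1) (8,1)
{In/h/U/z, In/h/U/y} → row (4,9) (4,9) (1,7) (1,7)
{In/h/D/z, In/h/D/y} → row (4,9) (4,9) (9,3) (9,3)
{Out/g/W/z, Out/g/U/z, Out/g/D/z, Out/k/W/z, Out/k/U/z, Out/k/D/z, Out/h/W/z, Out/h/U/z, Out/h/D/z} → row (0,3) (9,1) (0,3) (9,1)
{Out/g/W/y, Out/g/U/y, Out/g/D/y, Out/k/W/y, Out/k/U/y, Out/k/D/y, Out/h/W/y, Out/h/U/y, Out/h/D/y} → row (0,3) (9,6) (0,3) (9,6)
That's 11 distinct rows out of 36 strategies.

11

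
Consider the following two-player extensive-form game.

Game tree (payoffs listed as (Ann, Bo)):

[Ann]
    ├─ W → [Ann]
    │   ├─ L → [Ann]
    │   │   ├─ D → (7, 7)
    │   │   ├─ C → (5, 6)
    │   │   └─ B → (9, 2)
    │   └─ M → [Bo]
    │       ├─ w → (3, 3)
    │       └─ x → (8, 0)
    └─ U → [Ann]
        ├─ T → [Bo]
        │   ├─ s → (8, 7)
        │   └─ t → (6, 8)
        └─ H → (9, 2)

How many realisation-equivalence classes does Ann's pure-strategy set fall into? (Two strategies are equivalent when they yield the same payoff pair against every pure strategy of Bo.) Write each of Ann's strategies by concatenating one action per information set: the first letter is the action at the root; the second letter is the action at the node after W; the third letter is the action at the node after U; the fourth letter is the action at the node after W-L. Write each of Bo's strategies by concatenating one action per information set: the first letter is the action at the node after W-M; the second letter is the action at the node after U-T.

5

Ann has 24 pure strategies: WLTD, WLTC, WLTB, WLHD, WLHC, WLHB, WMTD, WMTC, WMTB, WMHD, WMHC, WMHB, ULTD, ULTC, ULTB, ULHD, ULHC, ULHB, UMTD, UMTC, UMTB, UMHD, UMHC, UMHB. Columns: ws, wt, xs, xt.
{WLTD, WLHD} → row (7,7) (7,7) (7,7) (7,7)
{WLTC, WLHC} → row (5,6) (5,6) (5,6) (5,6)
{WLTB, WLHB, ULHD, ULHC, ULHB, UMHD, UMHC, UMHB} → row (9,2) (9,2) (9,2) (9,2)
{WMTD, WMTC, WMTB, WMHD, WMHC, WMHB} → row (3,3) (3,3) (8,0) (8,0)
{ULTD, ULTC, ULTB, UMTD, UMTC, UMTB} → row (8,7) (6,8) (8,7) (6,8)
That's 5 distinct rows out of 24 strategies.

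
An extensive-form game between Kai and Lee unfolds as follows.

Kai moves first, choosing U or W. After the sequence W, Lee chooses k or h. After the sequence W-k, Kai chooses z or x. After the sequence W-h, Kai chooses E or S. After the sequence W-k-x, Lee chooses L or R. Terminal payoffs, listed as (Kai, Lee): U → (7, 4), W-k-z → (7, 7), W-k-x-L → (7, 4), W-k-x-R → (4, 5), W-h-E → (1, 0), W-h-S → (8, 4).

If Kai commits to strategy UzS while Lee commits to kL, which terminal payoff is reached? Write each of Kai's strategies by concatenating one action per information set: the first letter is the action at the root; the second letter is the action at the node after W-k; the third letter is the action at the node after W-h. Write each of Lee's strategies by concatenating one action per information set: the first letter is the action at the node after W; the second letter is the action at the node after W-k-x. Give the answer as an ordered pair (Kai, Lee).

Trace the play path from the root:
  Kai plays U
→ terminal payoff (7, 4).
(Kai's choice at the node after W-k is never reached on this path, so it doesn't affect the outcome.)

(7, 4)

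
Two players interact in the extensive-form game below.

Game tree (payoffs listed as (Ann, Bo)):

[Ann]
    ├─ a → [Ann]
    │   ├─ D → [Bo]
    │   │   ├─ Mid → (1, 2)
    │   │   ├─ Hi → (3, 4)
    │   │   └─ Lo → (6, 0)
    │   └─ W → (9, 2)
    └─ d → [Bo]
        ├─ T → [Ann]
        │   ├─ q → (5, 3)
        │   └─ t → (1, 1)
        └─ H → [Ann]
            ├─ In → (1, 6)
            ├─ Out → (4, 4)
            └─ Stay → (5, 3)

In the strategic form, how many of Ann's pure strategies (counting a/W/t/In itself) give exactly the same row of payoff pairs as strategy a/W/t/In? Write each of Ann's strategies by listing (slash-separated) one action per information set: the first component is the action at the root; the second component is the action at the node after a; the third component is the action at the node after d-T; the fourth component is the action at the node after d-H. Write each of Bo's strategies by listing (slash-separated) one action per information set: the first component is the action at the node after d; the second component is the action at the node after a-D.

6

Row for a/W/t/In (columns T/Mid, T/Hi, T/Lo, H/Mid, H/Hi, H/Lo): (9,2) (9,2) (9,2) (9,2) (9,2) (9,2).
Under a/W/t/In, Ann's choice at the node after d-T and at the node after d-H can never be reached regardless of what Bo does, so varying those choices leaves every outcome unchanged.
Holding the reachable choices fixed and varying the unreachable ones freely already gives 2 × 3 = 6 equivalent strategies.
No other strategy reproduces this row, so those 6 are the full class: a/W/q/In, a/W/q/Out, a/W/q/Stay, a/W/t/In, a/W/t/Out, a/W/t/Stay.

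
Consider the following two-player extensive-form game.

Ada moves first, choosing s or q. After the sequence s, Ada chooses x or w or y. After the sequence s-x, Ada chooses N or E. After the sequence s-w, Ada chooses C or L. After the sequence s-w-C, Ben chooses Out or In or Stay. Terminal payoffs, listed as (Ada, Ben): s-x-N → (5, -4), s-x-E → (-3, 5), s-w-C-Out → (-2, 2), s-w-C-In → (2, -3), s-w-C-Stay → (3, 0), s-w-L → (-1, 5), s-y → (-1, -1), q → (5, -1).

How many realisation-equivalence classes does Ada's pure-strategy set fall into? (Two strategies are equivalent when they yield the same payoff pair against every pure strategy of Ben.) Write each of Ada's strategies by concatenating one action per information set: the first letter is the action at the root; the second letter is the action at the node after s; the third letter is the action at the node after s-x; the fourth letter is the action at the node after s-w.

Ada has 24 pure strategies: sxNC, sxNL, sxEC, sxEL, swNC, swNL, swEC, swEL, syNC, syNL, syEC, syEL, qxNC, qxNL, qxEC, qxEL, qwNC, qwNL, qwEC, qwEL, qyNC, qyNL, qyEC, qyEL. Columns: Out, In, Stay.
{sxNC, sxNL} → row (5,-4) (5,-4) (5,-4)
{sxEC, sxEL} → row (-3,5) (-3,5) (-3,5)
{swNC, swEC} → row (-2,2) (2,-3) (3,0)
{swNL, swEL} → row (-1,5) (-1,5) (-1,5)
{syNC, syNL, syEC, syEL} → row (-1,-1) (-1,-1) (-1,-1)
{qxNC, qxNL, qxEC, qxEL, qwNC, qwNL, qwEC, qwEL, qyNC, qyNL, qyEC, qyEL} → row (5,-1) (5,-1) (5,-1)
That's 6 distinct rows out of 24 strategies.

6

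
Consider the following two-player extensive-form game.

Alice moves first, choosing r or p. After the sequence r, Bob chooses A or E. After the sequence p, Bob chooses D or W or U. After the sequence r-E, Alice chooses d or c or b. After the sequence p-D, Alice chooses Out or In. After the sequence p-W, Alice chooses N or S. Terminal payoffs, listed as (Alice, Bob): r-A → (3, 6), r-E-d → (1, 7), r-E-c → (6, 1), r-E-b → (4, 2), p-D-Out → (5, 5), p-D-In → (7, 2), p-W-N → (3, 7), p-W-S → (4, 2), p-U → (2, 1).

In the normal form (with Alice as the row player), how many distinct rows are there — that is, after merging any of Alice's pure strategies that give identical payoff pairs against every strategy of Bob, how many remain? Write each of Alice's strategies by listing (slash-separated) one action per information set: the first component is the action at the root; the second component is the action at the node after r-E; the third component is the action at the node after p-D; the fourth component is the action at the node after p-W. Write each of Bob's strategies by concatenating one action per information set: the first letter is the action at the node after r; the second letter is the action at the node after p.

Alice has 24 pure strategies: r/d/Out/N, r/d/Out/S, r/d/In/N, r/d/In/S, r/c/Out/N, r/c/Out/S, r/c/In/N, r/c/In/S, r/b/Out/N, r/b/Out/S, r/b/In/N, r/b/In/S, p/d/Out/N, p/d/Out/S, p/d/In/N, p/d/In/S, p/c/Out/N, p/c/Out/S, p/c/In/N, p/c/In/S, p/b/Out/N, p/b/Out/S, p/b/In/N, p/b/In/S. Columns: AD, AW, AU, ED, EW, EU.
{r/d/Out/N, r/d/Out/S, r/d/In/N, r/d/In/S} → row (3,6) (3,6) (3,6) (1,7) (1,7) (1,7)
{r/c/Out/N, r/c/Out/S, r/c/In/N, r/c/In/S} → row (3,6) (3,6) (3,6) (6,1) (6,1) (6,1)
{r/b/Out/N, r/b/Out/S, r/b/In/N, r/b/In/S} → row (3,6) (3,6) (3,6) (4,2) (4,2) (4,2)
{p/d/Out/N, p/c/Out/N, p/b/Out/N} → row (5,5) (3,7) (2,1) (5,5) (3,7) (2,1)
{p/d/Out/S, p/c/Out/S, p/b/Out/S} → row (5,5) (4,2) (2,1) (5,5) (4,2) (2,1)
{p/d/In/N, p/c/In/N, p/b/In/N} → row (7,2) (3,7) (2,1) (7,2) (3,7) (2,1)
{p/d/In/S, p/c/In/S, p/b/In/S} → row (7,2) (4,2) (2,1) (7,2) (4,2) (2,1)
That's 7 distinct rows out of 24 strategies.

7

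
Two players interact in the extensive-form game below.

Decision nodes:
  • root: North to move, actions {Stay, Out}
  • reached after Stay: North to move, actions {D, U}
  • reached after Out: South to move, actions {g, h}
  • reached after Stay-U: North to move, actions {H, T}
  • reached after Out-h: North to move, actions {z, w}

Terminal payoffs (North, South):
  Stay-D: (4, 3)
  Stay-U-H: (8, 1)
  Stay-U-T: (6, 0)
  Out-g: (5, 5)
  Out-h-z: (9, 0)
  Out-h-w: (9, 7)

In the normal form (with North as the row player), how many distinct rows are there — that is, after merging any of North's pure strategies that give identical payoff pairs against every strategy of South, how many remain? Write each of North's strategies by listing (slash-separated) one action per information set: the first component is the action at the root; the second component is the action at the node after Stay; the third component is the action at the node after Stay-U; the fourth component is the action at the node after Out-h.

5

North has 16 pure strategies: Stay/D/H/z, Stay/D/H/w, Stay/D/T/z, Stay/D/T/w, Stay/U/H/z, Stay/U/H/w, Stay/U/T/z, Stay/U/T/w, Out/D/H/z, Out/D/H/w, Out/D/T/z, Out/D/T/w, Out/U/H/z, Out/U/H/w, Out/U/T/z, Out/U/T/w. Columns: g, h.
{Stay/D/H/z, Stay/D/H/w, Stay/D/T/z, Stay/D/T/w} → row (4,3) (4,3)
{Stay/U/H/z, Stay/U/H/w} → row (8,1) (8,1)
{Stay/U/T/z, Stay/U/T/w} → row (6,0) (6,0)
{Out/D/H/z, Out/D/T/z, Out/U/H/z, Out/U/T/z} → row (5,5) (9,0)
{Out/D/H/w, Out/D/T/w, Out/U/H/w, Out/U/T/w} → row (5,5) (9,7)
That's 5 distinct rows out of 16 strategies.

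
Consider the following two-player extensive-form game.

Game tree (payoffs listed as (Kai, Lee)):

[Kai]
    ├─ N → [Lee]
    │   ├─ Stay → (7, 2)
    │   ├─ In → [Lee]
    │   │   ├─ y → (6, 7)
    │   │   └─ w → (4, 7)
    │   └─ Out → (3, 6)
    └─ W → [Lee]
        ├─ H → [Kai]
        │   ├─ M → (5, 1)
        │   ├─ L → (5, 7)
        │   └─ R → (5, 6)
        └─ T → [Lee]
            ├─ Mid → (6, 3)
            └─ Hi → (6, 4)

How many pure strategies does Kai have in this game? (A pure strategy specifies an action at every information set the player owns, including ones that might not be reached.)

6

Kai owns the root with actions {N, W} — two choices.
Kai owns the node after W-H with actions {M, L, R} — three choices.
A pure strategy fixes one action at each information set independently, so the count is the product 2 × 3 = 6.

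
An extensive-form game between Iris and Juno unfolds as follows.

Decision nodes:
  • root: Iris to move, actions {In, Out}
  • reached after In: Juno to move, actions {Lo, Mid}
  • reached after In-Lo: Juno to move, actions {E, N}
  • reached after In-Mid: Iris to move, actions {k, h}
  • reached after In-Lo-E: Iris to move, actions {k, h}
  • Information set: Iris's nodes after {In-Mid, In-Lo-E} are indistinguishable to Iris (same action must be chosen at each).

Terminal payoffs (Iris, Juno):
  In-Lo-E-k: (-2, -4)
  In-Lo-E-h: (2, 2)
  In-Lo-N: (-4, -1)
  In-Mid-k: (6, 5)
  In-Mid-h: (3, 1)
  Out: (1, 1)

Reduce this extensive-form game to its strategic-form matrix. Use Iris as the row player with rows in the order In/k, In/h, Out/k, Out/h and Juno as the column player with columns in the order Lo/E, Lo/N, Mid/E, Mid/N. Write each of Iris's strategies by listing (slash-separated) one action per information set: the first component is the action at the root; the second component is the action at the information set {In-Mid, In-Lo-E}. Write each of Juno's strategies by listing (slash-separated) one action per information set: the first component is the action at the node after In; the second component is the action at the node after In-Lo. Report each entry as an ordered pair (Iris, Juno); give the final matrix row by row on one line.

          Lo/E     Lo/N    Mid/E    Mid/N
 In/k  (-2,-4)  (-4,-1)    (6,5)    (6,5)
 In/h    (2,2)  (-4,-1)    (3,1)    (3,1)
Out/k    (1,1)    (1,1)    (1,1)    (1,1)
Out/h    (1,1)    (1,1)    (1,1)    (1,1)

In/k: (-2,-4) (-4,-1) (6,5) (6,5) | In/h: (2,2) (-4,-1) (3,1) (3,1) | Out/k: (1,1) (1,1) (1,1) (1,1) | Out/h: (1,1) (1,1) (1,1) (1,1)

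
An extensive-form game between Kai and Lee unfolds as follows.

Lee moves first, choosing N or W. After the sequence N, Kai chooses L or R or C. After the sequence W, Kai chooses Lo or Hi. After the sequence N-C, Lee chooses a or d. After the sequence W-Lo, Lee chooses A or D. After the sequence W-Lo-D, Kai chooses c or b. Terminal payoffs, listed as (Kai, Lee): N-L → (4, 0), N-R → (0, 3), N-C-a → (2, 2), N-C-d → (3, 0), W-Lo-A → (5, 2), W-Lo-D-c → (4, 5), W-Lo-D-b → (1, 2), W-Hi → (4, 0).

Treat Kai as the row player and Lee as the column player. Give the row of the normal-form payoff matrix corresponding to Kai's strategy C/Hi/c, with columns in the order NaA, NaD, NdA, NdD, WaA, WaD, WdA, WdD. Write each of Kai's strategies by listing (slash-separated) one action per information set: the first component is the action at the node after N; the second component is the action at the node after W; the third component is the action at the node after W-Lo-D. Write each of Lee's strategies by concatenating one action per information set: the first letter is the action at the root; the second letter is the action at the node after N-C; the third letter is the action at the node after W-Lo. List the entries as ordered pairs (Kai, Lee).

vs NaA: Lee plays N → Kai plays C at [N] → Lee plays a at [N-C] → (2, 2)
vs NaD: Lee plays N → Kai plays C at [N] → Lee plays a at [N-C] → (2, 2)
vs NdA: Lee plays N → Kai plays C at [N] → Lee plays d at [N-C] → (3, 0)
vs NdD: Lee plays N → Kai plays C at [N] → Lee plays d at [N-C] → (3, 0)
vs WaA: Lee plays W → Kai plays Hi at [W] → (4, 0)
vs WaD: Lee plays W → Kai plays Hi at [W] → (4, 0)
vs WdA: Lee plays W → Kai plays Hi at [W] → (4, 0)
vs WdD: Lee plays W → Kai plays Hi at [W] → (4, 0)

(2,2) (2,2) (3,0) (3,0) (4,0) (4,0) (4,0) (4,0)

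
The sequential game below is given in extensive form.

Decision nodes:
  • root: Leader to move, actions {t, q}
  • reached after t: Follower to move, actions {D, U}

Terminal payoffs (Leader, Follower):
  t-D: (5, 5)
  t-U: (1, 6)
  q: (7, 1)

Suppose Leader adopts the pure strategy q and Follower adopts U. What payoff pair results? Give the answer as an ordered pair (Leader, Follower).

Trace the play path from the root:
  Leader plays q
→ terminal payoff (7, 1).
(Follower's choice at the node after t is never reached on this path, so it doesn't affect the outcome.)

(7, 1)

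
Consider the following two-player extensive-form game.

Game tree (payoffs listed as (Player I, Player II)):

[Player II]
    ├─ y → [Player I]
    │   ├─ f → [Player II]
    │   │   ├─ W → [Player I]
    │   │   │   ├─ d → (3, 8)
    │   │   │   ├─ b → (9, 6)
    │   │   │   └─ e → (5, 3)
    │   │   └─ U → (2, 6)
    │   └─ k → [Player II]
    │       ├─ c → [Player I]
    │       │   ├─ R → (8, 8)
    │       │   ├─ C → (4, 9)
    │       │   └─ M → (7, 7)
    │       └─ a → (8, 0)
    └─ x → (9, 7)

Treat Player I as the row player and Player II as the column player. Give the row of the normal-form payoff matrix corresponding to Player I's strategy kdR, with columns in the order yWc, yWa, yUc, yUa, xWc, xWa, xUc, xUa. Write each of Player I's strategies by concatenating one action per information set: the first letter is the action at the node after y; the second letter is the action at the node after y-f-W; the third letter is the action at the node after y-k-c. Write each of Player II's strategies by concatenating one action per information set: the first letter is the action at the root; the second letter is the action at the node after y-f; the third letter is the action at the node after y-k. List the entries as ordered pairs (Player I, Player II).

vs yWc: Player II plays y → Player I plays k at [y] → Player II plays c at [y-k] → Player I plays R at [y-k-c] → (8, 8)
vs yWa: Player II plays y → Player I plays k at [y] → Player II plays a at [y-k] → (8, 0)
vs yUc: Player II plays y → Player I plays k at [y] → Player II plays c at [y-k] → Player I plays R at [y-k-c] → (8, 8)
vs yUa: Player II plays y → Player I plays k at [y] → Player II plays a at [y-k] → (8, 0)
vs xWc: Player II plays x → (9, 7)
vs xWa: Player II plays x → (9, 7)
vs xUc: Player II plays x → (9, 7)
vs xUa: Player II plays x → (9, 7)

(8,8) (8,0) (8,8) (8,0) (9,7) (9,7) (9,7) (9,7)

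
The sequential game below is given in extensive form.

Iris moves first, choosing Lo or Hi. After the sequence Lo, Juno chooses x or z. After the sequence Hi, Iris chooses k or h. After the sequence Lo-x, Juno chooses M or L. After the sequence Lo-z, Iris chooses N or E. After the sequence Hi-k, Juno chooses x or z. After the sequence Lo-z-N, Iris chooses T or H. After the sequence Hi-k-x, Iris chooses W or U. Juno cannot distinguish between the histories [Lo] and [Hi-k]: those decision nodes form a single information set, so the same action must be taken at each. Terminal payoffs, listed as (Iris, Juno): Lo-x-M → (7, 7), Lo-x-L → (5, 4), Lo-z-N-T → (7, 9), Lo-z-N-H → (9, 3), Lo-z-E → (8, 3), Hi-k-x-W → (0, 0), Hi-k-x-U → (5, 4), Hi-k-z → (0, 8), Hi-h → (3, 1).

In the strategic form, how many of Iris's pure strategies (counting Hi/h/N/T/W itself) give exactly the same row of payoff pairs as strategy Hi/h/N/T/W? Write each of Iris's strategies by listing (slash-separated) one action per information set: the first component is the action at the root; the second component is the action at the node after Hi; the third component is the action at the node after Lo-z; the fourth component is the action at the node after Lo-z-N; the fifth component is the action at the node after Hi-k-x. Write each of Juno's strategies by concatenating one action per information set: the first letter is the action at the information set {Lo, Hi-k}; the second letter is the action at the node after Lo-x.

Row for Hi/h/N/T/W (columns xM, xL, zM, zL): (3,1) (3,1) (3,1) (3,1).
Under Hi/h/N/T/W, Iris's choice at the node after Lo-z and at the node after Lo-z-N and at the node after Hi-k-x can never be reached regardless of what Juno does, so varying those choices leaves every outcome unchanged.
Holding the reachable choices fixed and varying the unreachable ones freely already gives 2 × 2 × 2 = 8 equivalent strategies.
No other strategy reproduces this row, so those 8 are the full class: Hi/h/N/T/W, Hi/h/N/T/U, Hi/h/N/H/W, Hi/h/N/H/U, Hi/h/E/T/W, Hi/h/E/T/U, Hi/h/E/H/W, Hi/h/E/H/U.

8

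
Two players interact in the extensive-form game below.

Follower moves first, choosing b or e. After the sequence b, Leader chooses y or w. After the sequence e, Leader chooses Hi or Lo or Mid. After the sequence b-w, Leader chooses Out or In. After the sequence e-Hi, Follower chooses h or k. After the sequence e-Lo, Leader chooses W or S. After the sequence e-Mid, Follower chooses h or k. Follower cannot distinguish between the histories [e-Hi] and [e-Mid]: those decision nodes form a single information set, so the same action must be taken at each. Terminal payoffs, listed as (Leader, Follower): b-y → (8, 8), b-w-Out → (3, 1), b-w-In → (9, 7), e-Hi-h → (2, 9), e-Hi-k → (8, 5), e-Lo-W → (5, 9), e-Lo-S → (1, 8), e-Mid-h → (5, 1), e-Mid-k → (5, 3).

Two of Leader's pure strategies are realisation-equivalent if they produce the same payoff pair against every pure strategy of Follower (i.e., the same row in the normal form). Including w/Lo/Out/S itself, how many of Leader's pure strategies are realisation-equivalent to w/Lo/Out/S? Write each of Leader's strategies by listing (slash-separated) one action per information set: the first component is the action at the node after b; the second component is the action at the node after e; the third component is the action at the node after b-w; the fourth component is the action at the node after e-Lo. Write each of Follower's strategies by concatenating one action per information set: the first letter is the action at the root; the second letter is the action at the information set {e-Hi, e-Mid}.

Row for w/Lo/Out/S (columns bh, bk, eh, ek): (3,1) (3,1) (1,8) (1,8).
Every one of Leader's information sets is on the play path for some reply by Follower when Leader follows w/Lo/Out/S.
Changing the action at any of them therefore changes at least one column, so only w/Lo/Out/S itself gives this row.

1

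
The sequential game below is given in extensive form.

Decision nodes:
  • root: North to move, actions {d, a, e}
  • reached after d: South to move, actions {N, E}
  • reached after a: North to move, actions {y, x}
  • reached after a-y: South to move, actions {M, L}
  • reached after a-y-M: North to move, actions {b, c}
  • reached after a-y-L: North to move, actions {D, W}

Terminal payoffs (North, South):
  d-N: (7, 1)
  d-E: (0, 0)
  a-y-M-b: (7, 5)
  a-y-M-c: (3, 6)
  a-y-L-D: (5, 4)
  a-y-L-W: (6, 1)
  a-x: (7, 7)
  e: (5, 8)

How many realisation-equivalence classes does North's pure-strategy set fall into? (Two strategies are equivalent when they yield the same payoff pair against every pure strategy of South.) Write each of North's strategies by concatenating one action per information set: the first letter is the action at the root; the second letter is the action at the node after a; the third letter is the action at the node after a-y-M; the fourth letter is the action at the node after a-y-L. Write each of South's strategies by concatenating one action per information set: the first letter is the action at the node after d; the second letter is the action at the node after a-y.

North has 24 pure strategies: dybD, dybW, dycD, dycW, dxbD, dxbW, dxcD, dxcW, aybD, aybW, aycD, aycW, axbD, axbW, axcD, axcW, eybD, eybW, eycD, eycW, exbD, exbW, excD, excW. Columns: NM, NL, EM, EL.
{dybD, dybW, dycD, dycW, dxbD, dxbW, dxcD, dxcW} → row (7,1) (7,1) (0,0) (0,0)
{aybD} → row (7,5) (5,4) (7,5) (5,4)
{aybW} → row (7,5) (6,1) (7,5) (6,1)
{aycD} → row (3,6) (5,4) (3,6) (5,4)
{aycW} → row (3,6) (6,1) (3,6) (6,1)
{axbD, axbW, axcD, axcW} → row (7,7) (7,7) (7,7) (7,7)
{eybD, eybW, eycD, eycW, exbD, exbW, excD, excW} → row (5,8) (5,8) (5,8) (5,8)
That's 7 distinct rows out of 24 strategies.

7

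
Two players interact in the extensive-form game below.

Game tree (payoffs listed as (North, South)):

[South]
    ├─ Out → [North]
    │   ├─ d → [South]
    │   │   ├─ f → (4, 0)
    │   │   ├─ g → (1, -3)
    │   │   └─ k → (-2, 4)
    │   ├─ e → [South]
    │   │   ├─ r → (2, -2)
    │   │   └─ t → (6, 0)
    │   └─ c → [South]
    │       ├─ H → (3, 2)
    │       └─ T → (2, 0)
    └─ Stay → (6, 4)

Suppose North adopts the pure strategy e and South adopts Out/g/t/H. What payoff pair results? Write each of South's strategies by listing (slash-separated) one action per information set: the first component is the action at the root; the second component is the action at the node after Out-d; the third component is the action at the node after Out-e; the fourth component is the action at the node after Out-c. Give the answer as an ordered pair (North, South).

Trace the play path from the root:
  South plays Out
  North plays e at [Out]
  South plays t at [Out-e]
→ terminal payoff (6, 0).
(South's choice at the node after Out-d is never reached on this path, so it doesn't affect the outcome.)

(6, 0)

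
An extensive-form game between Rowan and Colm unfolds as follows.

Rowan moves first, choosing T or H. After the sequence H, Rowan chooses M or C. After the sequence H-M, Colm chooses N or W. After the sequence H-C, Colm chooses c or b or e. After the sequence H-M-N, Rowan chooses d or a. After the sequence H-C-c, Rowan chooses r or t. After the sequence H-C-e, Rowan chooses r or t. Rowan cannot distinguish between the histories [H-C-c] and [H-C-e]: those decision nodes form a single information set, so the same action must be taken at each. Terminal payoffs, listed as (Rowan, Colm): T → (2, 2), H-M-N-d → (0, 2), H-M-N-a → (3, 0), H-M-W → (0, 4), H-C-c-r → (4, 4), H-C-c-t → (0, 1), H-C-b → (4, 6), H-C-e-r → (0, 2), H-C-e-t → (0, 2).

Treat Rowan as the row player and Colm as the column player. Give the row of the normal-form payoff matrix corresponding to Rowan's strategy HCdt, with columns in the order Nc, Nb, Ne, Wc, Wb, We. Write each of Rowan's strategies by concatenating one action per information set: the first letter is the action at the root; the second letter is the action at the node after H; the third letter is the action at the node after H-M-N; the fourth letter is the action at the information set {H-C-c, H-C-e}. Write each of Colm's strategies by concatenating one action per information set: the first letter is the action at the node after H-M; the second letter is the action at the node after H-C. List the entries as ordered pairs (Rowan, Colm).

vs Nc: Rowan plays H → Rowan plays C at [H] → Colm plays c at [H-C] → Rowan plays t at [H-C-c] → (0, 1)
vs Nb: Rowan plays H → Rowan plays C at [H] → Colm plays b at [H-C] → (4, 6)
vs Ne: Rowan plays H → Rowan plays C at [H] → Colm plays e at [H-C] → Rowan plays t at [H-C-e] → (0, 2)
vs Wc: Rowan plays H → Rowan plays C at [H] → Colm plays c at [H-C] → Rowan plays t at [H-C-c] → (0, 1)
vs Wb: Rowan plays H → Rowan plays C at [H] → Colm plays b at [H-C] → (4, 6)
vs We: Rowan plays H → Rowan plays C at [H] → Colm plays e at [H-C] → Rowan plays t at [H-C-e] → (0, 2)

(0,1) (4,6) (0,2) (0,1) (4,6) (0,2)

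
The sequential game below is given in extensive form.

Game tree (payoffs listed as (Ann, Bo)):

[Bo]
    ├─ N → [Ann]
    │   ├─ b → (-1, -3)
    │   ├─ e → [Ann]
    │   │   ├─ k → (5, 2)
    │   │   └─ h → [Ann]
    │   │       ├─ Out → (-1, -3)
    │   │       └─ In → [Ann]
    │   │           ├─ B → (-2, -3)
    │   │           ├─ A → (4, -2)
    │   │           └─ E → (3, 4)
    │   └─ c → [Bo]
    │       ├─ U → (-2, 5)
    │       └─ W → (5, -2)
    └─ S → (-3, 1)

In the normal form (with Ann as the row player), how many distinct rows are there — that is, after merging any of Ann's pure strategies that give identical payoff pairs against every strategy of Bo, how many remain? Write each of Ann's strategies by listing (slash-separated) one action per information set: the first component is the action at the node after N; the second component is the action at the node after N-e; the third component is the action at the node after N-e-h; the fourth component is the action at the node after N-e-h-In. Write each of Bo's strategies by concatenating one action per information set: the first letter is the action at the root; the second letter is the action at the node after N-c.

Ann has 36 pure strategies: b/k/Out/B, b/k/Out/A, b/k/Out/E, b/k/In/B, b/k/In/A, b/k/In/E, b/h/Out/B, b/h/Out/A, b/h/Out/E, b/h/In/B, b/h/In/A, b/h/In/E, e/k/Out/B, e/k/Out/A, e/k/Out/E, e/k/In/B, e/k/In/A, e/k/In/E, e/h/Out/B, e/h/Out/A, e/h/Out/E, e/h/In/B, e/h/In/A, e/h/In/E, c/k/Out/B, c/k/Out/A, c/k/Out/E, c/k/In/B, c/k/In/A, c/k/In/E, c/h/Out/B, c/h/Out/A, c/h/Out/E, c/h/In/B, c/h/In/A, c/h/In/E. Columns: NU, NW, SU, SW.
{b/k/Out/B, b/k/Out/A, b/k/Out/E, b/k/In/B, b/k/In/A, b/k/In/E, b/h/Out/B, b/h/Out/A, b/h/Out/E, b/h/In/B, b/h/In/A, b/h/In/E, e/h/Out/B, e/h/Out/A, e/h/Out/E} → row (-1,-3) (-1,-3) (-3,1) (-3,1)
{e/k/Out/B, e/k/Out/A, e/k/Out/E, e/k/In/B, e/k/In/A, e/k/In/E} → row (5,2) (5,2) (-3,1) (-3,1)
{e/h/In/B} → row (-2,-3) (-2,-3) (-3,1) (-3,1)
{e/h/In/A} → row (4,-2) (4,-2) (-3,1) (-3,1)
{e/h/In/E} → row (3,4) (3,4) (-3,1) (-3,1)
{c/k/Out/B, c/k/Out/A, c/k/Out/E, c/k/In/B, c/k/In/A, c/k/In/E, c/h/Out/B, c/h/Out/A, c/h/Out/E, c/h/In/B, c/h/In/A, c/h/In/E} → row (-2,5) (5,-2) (-3,1) (-3,1)
That's 6 distinct rows out of 36 strategies.

6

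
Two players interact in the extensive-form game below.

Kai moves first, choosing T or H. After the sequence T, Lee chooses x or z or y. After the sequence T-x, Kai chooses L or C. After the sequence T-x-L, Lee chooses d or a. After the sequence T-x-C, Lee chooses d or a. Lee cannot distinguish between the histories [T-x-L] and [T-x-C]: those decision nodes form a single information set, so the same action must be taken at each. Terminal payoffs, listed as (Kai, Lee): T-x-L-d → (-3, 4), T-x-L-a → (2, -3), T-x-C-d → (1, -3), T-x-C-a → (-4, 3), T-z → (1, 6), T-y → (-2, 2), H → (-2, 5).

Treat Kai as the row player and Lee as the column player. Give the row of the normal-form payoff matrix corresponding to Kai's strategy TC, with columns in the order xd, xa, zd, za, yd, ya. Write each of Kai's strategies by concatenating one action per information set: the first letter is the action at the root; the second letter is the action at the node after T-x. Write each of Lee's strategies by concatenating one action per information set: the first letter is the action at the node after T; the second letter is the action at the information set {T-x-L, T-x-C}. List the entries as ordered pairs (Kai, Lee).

(1,-3) (-4,3) (1,6) (1,6) (-2,2) (-2,2)

vs xd: Kai plays T → Lee plays x at [T] → Kai plays C at [T-x] → Lee plays d at [T-x-C] → (1, -3)
vs xa: Kai plays T → Lee plays x at [T] → Kai plays C at [T-x] → Lee plays a at [T-x-C] → (-4, 3)
vs zd: Kai plays T → Lee plays z at [T] → (1, 6)
vs za: Kai plays T → Lee plays z at [T] → (1, 6)
vs yd: Kai plays T → Lee plays y at [T] → (-2, 2)
vs ya: Kai plays T → Lee plays y at [T] → (-2, 2)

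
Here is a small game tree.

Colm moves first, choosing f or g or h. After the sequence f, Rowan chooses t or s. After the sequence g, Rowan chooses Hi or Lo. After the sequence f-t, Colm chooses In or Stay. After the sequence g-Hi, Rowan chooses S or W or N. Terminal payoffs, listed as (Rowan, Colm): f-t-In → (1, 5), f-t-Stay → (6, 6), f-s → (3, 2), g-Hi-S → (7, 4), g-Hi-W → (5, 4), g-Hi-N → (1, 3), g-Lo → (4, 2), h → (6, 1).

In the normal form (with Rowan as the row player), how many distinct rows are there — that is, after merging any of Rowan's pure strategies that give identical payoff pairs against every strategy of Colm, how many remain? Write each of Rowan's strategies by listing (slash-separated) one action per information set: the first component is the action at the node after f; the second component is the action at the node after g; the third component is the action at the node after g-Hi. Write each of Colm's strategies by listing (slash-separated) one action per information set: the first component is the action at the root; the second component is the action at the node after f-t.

8

Rowan has 12 pure strategies: t/Hi/S, t/Hi/W, t/Hi/N, t/Lo/S, t/Lo/W, t/Lo/N, s/Hi/S, s/Hi/W, s/Hi/N, s/Lo/S, s/Lo/W, s/Lo/N. Columns: f/In, f/Stay, g/In, g/Stay, h/In, h/Stay.
{t/Hi/S} → row (1,5) (6,6) (7,4) (7,4) (6,1) (6,1)
{t/Hi/W} → row (1,5) (6,6) (5,4) (5,4) (6,1) (6,1)
{t/Hi/N} → row (1,5) (6,6) (1,3) (1,3) (6,1) (6,1)
{t/Lo/S, t/Lo/W, t/Lo/N} → row (1,5) (6,6) (4,2) (4,2) (6,1) (6,1)
{s/Hi/S} → row (3,2) (3,2) (7,4) (7,4) (6,1) (6,1)
{s/Hi/W} → row (3,2) (3,2) (5,4) (5,4) (6,1) (6,1)
{s/Hi/N} → row (3,2) (3,2) (1,3) (1,3) (6,1) (6,1)
{s/Lo/S, s/Lo/W, s/Lo/N} → row (3,2) (3,2) (4,2) (4,2) (6,1) (6,1)
That's 8 distinct rows out of 12 strategies.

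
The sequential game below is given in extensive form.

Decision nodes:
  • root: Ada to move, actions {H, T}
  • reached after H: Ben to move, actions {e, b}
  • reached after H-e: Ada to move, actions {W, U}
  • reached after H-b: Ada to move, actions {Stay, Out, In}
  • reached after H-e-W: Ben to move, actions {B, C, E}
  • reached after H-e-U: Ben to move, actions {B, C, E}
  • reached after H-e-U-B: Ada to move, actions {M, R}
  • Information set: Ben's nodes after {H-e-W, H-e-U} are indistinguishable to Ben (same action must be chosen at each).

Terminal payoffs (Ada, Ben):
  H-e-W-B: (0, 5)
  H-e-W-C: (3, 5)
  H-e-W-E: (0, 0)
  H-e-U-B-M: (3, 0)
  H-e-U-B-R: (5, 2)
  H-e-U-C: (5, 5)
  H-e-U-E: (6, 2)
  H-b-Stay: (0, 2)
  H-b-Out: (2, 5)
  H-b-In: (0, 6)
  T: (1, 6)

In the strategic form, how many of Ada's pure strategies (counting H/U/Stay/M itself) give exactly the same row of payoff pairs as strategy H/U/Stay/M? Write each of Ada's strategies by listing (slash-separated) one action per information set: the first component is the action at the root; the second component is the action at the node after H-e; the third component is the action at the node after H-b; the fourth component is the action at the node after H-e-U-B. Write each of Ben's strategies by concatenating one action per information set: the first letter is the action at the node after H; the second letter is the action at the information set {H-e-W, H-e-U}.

Row for H/U/Stay/M (columns eB, eC, eE, bB, bC, bE): (3,0) (5,5) (6,2) (0,2) (0,2) (0,2).
Every one of Ada's information sets is on the play path for some reply by Ben when Ada follows H/U/Stay/M.
Changing the action at any of them therefore changes at least one column, so only H/U/Stay/M itself gives this row.

1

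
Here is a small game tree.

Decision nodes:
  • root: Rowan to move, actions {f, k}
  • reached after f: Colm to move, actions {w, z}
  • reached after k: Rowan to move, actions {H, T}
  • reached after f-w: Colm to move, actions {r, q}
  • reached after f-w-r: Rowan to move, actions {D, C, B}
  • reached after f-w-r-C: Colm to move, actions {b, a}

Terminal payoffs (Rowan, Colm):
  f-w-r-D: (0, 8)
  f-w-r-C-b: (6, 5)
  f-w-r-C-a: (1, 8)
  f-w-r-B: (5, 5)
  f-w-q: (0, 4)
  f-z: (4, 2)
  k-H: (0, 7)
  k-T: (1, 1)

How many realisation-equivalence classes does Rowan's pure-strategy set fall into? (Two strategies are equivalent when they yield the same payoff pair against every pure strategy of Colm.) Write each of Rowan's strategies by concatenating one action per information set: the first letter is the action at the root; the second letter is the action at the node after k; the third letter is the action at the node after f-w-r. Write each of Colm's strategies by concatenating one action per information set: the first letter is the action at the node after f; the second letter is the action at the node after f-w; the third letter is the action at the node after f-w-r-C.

5

Rowan has 12 pure strategies: fHD, fHC, fHB, fTD, fTC, fTB, kHD, kHC, kHB, kTD, kTC, kTB. Columns: wrb, wra, wqb, wqa, zrb, zra, zqb, zqa.
{fHD, fTD} → row (0,8) (0,8) (0,4) (0,4) (4,2) (4,2) (4,2) (4,2)
{fHC, fTC} → row (6,5) (1,8) (0,4) (0,4) (4,2) (4,2) (4,2) (4,2)
{fHB, fTB} → row (5,5) (5,5) (0,4) (0,4) (4,2) (4,2) (4,2) (4,2)
{kHD, kHC, kHB} → row (0,7) (0,7) (0,7) (0,7) (0,7) (0,7) (0,7) (0,7)
{kTD, kTC, kTB} → row (1,1) (1,1) (1,1) (1,1) (1,1) (1,1) (1,1) (1,1)
That's 5 distinct rows out of 12 strategies.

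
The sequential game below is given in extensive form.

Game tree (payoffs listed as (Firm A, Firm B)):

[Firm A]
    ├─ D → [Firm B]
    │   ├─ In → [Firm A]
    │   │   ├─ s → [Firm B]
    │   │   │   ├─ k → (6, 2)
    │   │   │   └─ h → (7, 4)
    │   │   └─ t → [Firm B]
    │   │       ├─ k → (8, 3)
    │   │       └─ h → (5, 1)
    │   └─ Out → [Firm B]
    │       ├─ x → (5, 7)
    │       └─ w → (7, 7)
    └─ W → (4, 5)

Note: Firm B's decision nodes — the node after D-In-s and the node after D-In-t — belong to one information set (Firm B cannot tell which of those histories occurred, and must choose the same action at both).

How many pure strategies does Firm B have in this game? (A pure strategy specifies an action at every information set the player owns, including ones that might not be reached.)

8

Firm B owns the node after D with actions {In, Out} — two choices.
Firm B owns the node after D-Out with actions {x, w} — two choices.
Firm B owns the information set {D-In-s, D-In-t} with actions {k, h} — two choices.
A pure strategy fixes one action at each information set independently, so the count is the product 2 × 2 × 2 = 8.
(For reference, Firm A has 4 pure strategies, giving a 8×4 normal-form matrix.)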